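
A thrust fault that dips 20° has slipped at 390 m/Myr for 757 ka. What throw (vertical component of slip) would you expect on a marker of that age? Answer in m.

101 m

dip-slip = rate × time = 390 m/Myr × 757 ka = 295.2 m
throw = dip-slip × sin(dip) = 295.2 × sin(20°) = 101 m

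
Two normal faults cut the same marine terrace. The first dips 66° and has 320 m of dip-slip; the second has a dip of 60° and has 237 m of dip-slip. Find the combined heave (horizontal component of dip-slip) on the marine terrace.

heave_A = 320 × cos(66°) = 130.2 m
heave_B = 237 × cos(60°) = 118.5 m
total = 130.2 + 118.5 = 249 m

249 m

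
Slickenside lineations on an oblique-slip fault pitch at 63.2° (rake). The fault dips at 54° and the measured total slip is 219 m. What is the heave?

115 m

dip-slip = net slip × sin(rake) = 219 m × sin(63.2°) = 195.5 m
heave = dip-slip × cos(dip) = 195.5 × cos(54°) = 115 m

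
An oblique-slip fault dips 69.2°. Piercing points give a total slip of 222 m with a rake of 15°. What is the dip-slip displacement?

57.5 m

dip-slip = net slip × sin(rake) = 222 m × sin(15°) = 57.5 m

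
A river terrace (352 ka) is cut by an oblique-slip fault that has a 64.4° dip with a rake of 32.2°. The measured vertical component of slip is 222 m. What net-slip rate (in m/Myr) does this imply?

dip-slip = throw / sin(dip) = 222 / sin(64.4°) = 246.2 m
net slip = dip-slip / sin(rake) = 246.2 / sin(32.2°) = 462 m
rate = 462 m / 352 ka = 0.00131 m/yr = 1310 m/Myr

1310 m/Myr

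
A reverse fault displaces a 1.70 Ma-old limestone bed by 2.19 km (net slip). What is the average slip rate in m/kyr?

1.29 m/kyr

rate = 2.19 km / 1.70 Ma = 0.00129 m/yr = 1.29 m/kyr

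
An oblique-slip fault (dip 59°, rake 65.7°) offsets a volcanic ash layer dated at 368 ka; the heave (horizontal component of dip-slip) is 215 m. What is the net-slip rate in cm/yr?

0.124 cm/yr

dip-slip = heave / cos(dip) = 215 / cos(59°) = 417.4 m
net slip = dip-slip / sin(rake) = 417.4 / sin(65.7°) = 458 m
rate = 458 m / 368 ka = 0.00124 m/yr = 0.124 cm/yr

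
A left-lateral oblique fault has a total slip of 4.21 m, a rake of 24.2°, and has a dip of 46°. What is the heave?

dip-slip = net slip × sin(rake) = 4.21 m × sin(24.2°) = 1.726 m
heave = dip-slip × cos(dip) = 1.726 × cos(46°) = 1.20 m

1.20 m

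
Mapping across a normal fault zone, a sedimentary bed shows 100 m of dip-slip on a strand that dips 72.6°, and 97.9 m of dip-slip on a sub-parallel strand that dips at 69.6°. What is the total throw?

187 m

throw_A = 100 × sin(72.6°) = 95.42 m
throw_B = 97.9 × sin(69.6°) = 91.76 m
total = 95.42 + 91.76 = 187 m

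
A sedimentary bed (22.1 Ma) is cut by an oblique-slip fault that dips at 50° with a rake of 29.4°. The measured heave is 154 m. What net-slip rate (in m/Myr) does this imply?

22.1 m/Myr

dip-slip = heave / cos(dip) = 154 / cos(50°) = 239.6 m
net slip = dip-slip / sin(rake) = 239.6 / sin(29.4°) = 488 m
rate = 488 m / 22.1 Ma = 0.0000221 m/yr = 22.1 m/Myr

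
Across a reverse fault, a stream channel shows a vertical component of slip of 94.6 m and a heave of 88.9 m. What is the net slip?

net slip = √(throw² + heave²) = √(94.6² + 88.9²) = 130 m

130 m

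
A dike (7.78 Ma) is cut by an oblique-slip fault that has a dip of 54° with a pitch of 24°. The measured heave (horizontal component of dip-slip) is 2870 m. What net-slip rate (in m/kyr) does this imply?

dip-slip = heave / cos(dip) = 2870 / cos(54°) = 4883 m
net slip = dip-slip / sin(rake) = 4883 / sin(24°) = 12000 m
rate = 12000 m / 7.78 Ma = 0.00154 m/yr = 1.54 m/kyr

1.54 m/kyr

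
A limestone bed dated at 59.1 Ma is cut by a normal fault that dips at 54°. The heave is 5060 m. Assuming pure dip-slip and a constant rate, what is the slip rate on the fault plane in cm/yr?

0.0146 cm/yr

dip-slip = heave / cos(dip) = 5060 m / cos(54°) = 8609 m
rate = 8609 m / 59.1 Ma = 0.000146 m/yr = 0.0146 cm/yr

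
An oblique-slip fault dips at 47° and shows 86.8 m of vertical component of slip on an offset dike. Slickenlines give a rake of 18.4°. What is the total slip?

376 m

dip-slip = throw / sin(dip) = 86.8 / sin(47°) = 118.7 m
net slip = dip-slip / sin(rake) = 118.7 / sin(18.4°) = 376 m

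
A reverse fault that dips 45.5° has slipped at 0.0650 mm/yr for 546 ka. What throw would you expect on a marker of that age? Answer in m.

25.3 m

dip-slip = rate × time = 0.0650 mm/yr × 546 ka = 35.49 m
throw = dip-slip × sin(dip) = 35.49 × sin(45.5°) = 25.3 m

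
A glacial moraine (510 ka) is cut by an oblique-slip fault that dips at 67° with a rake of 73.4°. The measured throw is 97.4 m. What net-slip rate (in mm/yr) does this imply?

dip-slip = throw / sin(dip) = 97.4 / sin(67°) = 105.8 m
net slip = dip-slip / sin(rake) = 105.8 / sin(73.4°) = 110.4 m
rate = 110.4 m / 510 ka = 0.000216 m/yr = 0.216 mm/yr

0.216 mm/yr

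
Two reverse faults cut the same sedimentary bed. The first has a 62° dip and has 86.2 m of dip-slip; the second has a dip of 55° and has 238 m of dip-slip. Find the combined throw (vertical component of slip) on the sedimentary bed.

throw_A = 86.2 × sin(62°) = 76.11 m
throw_B = 238 × sin(55°) = 195 m
total = 76.11 + 195 = 271 m

271 m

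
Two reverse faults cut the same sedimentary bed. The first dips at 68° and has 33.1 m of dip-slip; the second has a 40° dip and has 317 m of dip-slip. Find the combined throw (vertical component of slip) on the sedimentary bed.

throw_A = 33.1 × sin(68°) = 30.69 m
throw_B = 317 × sin(40°) = 203.8 m
total = 30.69 + 203.8 = 234 m

234 m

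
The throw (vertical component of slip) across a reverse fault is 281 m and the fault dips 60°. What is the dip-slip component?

dip-slip = throw / sin(dip) = 281 / sin(60°) = 324 m

324 m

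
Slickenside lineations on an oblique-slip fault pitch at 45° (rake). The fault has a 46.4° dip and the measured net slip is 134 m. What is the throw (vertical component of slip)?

dip-slip = net slip × sin(rake) = 134 m × sin(45°) = 94.75 m
throw = dip-slip × sin(dip) = 94.75 × sin(46.4°) = 68.6 m

68.6 m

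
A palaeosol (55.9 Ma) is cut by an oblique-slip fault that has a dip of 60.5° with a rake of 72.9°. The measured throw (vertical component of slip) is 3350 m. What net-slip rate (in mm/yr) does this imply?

dip-slip = throw / sin(dip) = 3350 / sin(60.5°) = 3849 m
net slip = dip-slip / sin(rake) = 3849 / sin(72.9°) = 4027 m
rate = 4027 m / 55.9 Ma = 0.0000720 m/yr = 0.0720 mm/yr

0.0720 mm/yr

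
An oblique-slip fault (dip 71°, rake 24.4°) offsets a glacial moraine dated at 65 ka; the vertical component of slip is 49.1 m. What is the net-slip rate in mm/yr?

1.93 mm/yr

dip-slip = throw / sin(dip) = 49.1 / sin(71°) = 51.93 m
net slip = dip-slip / sin(rake) = 51.93 / sin(24.4°) = 125.7 m
rate = 125.7 m / 65 ka = 0.00193 m/yr = 1.93 mm/yr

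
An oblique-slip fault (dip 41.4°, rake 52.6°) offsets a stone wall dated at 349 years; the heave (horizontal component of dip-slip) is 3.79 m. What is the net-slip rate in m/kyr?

dip-slip = heave / cos(dip) = 3.79 / cos(41.4°) = 5.053 m
net slip = dip-slip / sin(rake) = 5.053 / sin(52.6°) = 6.360 m
rate = 6.360 m / 349 years = 0.0182 m/yr = 18.2 m/kyr

18.2 m/kyr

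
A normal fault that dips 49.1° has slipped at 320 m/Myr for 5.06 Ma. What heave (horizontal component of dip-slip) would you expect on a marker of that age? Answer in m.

1060 m

dip-slip = rate × time = 320 m/Myr × 5.06 Ma = 1619 m
heave = dip-slip × cos(dip) = 1619 × cos(49.1°) = 1060 m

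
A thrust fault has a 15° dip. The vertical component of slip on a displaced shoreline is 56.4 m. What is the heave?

heave = throw / tan(dip) = 56.4 / tan(15°) = 210 m

210 m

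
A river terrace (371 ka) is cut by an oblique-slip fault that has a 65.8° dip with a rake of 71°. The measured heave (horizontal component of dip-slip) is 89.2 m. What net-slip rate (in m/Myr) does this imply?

dip-slip = heave / cos(dip) = 89.2 / cos(65.8°) = 217.6 m
net slip = dip-slip / sin(rake) = 217.6 / sin(71°) = 230.1 m
rate = 230.1 m / 371 ka = 0.000620 m/yr = 620 m/Myr

620 m/Myr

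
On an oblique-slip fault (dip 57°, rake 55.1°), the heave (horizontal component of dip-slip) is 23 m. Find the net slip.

51.5 m

dip-slip = heave / cos(dip) = 23 / cos(57°) = 42.23 m
net slip = dip-slip / sin(rake) = 42.23 / sin(55.1°) = 51.5 m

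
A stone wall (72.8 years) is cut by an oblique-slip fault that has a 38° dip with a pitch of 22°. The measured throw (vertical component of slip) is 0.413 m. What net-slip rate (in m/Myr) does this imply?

dip-slip = throw / sin(dip) = 0.413 / sin(38°) = 0.6708 m
net slip = dip-slip / sin(rake) = 0.6708 / sin(22°) = 1.791 m
rate = 1.791 m / 72.8 years = 0.0246 m/yr = 24600 m/Myr

24600 m/Myr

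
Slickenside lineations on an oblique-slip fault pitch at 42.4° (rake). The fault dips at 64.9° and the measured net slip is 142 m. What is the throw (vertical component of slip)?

dip-slip = net slip × sin(rake) = 142 m × sin(42.4°) = 95.75 m
throw = dip-slip × sin(dip) = 95.75 × sin(64.9°) = 86.7 m

86.7 m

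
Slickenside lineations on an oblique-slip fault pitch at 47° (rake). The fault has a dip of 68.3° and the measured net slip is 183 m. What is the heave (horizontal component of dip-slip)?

49.5 m

dip-slip = net slip × sin(rake) = 183 m × sin(47°) = 133.8 m
heave = dip-slip × cos(dip) = 133.8 × cos(68.3°) = 49.5 m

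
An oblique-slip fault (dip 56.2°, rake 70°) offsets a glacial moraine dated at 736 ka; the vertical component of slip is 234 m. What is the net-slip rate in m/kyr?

dip-slip = throw / sin(dip) = 234 / sin(56.2°) = 281.6 m
net slip = dip-slip / sin(rake) = 281.6 / sin(70°) = 299.7 m
rate = 299.7 m / 736 ka = 0.000407 m/yr = 0.407 m/kyr

0.407 m/kyr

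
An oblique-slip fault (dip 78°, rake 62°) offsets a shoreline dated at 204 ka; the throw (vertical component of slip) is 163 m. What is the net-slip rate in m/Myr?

dip-slip = throw / sin(dip) = 163 / sin(78°) = 166.6 m
net slip = dip-slip / sin(rake) = 166.6 / sin(62°) = 188.7 m
rate = 188.7 m / 204 ka = 0.000925 m/yr = 925 m/Myr

925 m/Myr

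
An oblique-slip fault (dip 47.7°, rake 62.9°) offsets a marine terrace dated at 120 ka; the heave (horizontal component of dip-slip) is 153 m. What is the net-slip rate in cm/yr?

0.213 cm/yr

dip-slip = heave / cos(dip) = 153 / cos(47.7°) = 227.3 m
net slip = dip-slip / sin(rake) = 227.3 / sin(62.9°) = 255.4 m
rate = 255.4 m / 120 ka = 0.00213 m/yr = 0.213 cm/yr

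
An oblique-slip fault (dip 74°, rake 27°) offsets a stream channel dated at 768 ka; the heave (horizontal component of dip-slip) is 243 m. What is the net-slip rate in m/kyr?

dip-slip = heave / cos(dip) = 243 / cos(74°) = 881.6 m
net slip = dip-slip / sin(rake) = 881.6 / sin(27°) = 1942 m
rate = 1942 m / 768 ka = 0.00253 m/yr = 2.53 m/kyr

2.53 m/kyr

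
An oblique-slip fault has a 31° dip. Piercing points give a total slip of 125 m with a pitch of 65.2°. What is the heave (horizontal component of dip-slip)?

dip-slip = net slip × sin(rake) = 125 m × sin(65.2°) = 113.5 m
heave = dip-slip × cos(dip) = 113.5 × cos(31°) = 97.3 m

97.3 m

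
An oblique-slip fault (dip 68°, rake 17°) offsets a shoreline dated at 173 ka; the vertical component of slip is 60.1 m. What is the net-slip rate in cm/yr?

0.128 cm/yr

dip-slip = throw / sin(dip) = 60.1 / sin(68°) = 64.82 m
net slip = dip-slip / sin(rake) = 64.82 / sin(17°) = 221.7 m
rate = 221.7 m / 173 ka = 0.00128 m/yr = 0.128 cm/yr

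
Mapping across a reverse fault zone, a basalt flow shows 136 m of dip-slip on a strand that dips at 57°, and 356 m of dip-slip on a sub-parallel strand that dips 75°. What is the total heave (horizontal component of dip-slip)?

166 m

heave_A = 136 × cos(57°) = 74.07 m
heave_B = 356 × cos(75°) = 92.14 m
total = 74.07 + 92.14 = 166 m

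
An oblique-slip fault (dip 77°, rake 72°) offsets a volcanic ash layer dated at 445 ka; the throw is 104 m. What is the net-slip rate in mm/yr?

0.252 mm/yr

dip-slip = throw / sin(dip) = 104 / sin(77°) = 106.7 m
net slip = dip-slip / sin(rake) = 106.7 / sin(72°) = 112.2 m
rate = 112.2 m / 445 ka = 0.000252 m/yr = 0.252 mm/yr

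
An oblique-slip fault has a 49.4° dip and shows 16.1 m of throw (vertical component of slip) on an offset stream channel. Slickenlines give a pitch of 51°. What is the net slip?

dip-slip = throw / sin(dip) = 16.1 / sin(49.4°) = 21.20 m
net slip = dip-slip / sin(rake) = 21.20 / sin(51°) = 27.3 m

27.3 m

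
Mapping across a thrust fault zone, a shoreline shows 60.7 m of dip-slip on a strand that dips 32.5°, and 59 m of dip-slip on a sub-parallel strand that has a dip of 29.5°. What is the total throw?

61.7 m

throw_A = 60.7 × sin(32.5°) = 32.61 m
throw_B = 59 × sin(29.5°) = 29.05 m
total = 32.61 + 29.05 = 61.7 m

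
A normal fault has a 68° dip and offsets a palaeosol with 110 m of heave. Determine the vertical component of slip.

272 m

throw = heave × tan(dip) = 110 × tan(68°) = 272 m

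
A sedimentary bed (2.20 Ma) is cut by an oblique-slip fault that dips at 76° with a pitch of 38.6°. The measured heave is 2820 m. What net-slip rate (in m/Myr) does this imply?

dip-slip = heave / cos(dip) = 2820 / cos(76°) = 11660 m
net slip = dip-slip / sin(rake) = 11660 / sin(38.6°) = 18680 m
rate = 18680 m / 2.20 Ma = 0.00849 m/yr = 8490 m/Myr

8490 m/Myr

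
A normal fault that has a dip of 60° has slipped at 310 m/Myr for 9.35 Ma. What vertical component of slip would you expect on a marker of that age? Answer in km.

2.51 km

dip-slip = rate × time = 310 m/Myr × 9.35 Ma = 2898 m
throw = dip-slip × sin(dip) = 2898 × sin(60°) = 2510 m = 2.51 km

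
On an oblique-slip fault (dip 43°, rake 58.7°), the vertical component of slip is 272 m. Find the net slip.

467 m

dip-slip = throw / sin(dip) = 272 / sin(43°) = 398.8 m
net slip = dip-slip / sin(rake) = 398.8 / sin(58.7°) = 467 m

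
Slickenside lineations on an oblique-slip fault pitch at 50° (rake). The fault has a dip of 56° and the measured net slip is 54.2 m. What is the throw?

dip-slip = net slip × sin(rake) = 54.2 m × sin(50°) = 41.52 m
throw = dip-slip × sin(dip) = 41.52 × sin(56°) = 34.4 m

34.4 m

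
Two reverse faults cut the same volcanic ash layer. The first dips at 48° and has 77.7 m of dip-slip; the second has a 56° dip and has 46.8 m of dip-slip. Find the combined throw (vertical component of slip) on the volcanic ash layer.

throw_A = 77.7 × sin(48°) = 57.74 m
throw_B = 46.8 × sin(56°) = 38.80 m
total = 57.74 + 38.80 = 96.5 m

96.5 m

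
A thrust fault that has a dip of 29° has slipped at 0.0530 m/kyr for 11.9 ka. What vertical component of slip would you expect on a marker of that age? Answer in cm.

30.6 cm

dip-slip = rate × time = 0.0530 m/kyr × 11.9 ka = 0.6307 m
throw = dip-slip × sin(dip) = 0.6307 × sin(29°) = 0.306 m = 30.6 cm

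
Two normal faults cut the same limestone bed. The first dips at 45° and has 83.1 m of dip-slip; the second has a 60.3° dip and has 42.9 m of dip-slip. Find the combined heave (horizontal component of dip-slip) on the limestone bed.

heave_A = 83.1 × cos(45°) = 58.76 m
heave_B = 42.9 × cos(60.3°) = 21.26 m
total = 58.76 + 21.26 = 80 m

80 m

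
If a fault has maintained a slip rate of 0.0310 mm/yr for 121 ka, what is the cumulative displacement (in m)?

slip = rate × time = 0.0310 mm/yr × 121 ka = 3.75 m

3.75 m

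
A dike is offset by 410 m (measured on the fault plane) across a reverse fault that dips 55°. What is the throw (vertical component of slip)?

336 m

throw = dip-slip × sin(dip) = 410 m × sin(55°) = 336 m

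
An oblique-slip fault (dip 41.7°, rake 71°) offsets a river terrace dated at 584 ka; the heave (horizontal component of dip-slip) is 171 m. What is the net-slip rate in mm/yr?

dip-slip = heave / cos(dip) = 171 / cos(41.7°) = 229 m
net slip = dip-slip / sin(rake) = 229 / sin(71°) = 242.2 m
rate = 242.2 m / 584 ka = 0.000415 m/yr = 0.415 mm/yr

0.415 mm/yr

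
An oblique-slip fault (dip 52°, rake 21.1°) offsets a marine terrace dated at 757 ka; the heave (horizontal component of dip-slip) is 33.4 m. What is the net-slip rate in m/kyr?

0.199 m/kyr

dip-slip = heave / cos(dip) = 33.4 / cos(52°) = 54.25 m
net slip = dip-slip / sin(rake) = 54.25 / sin(21.1°) = 150.7 m
rate = 150.7 m / 757 ka = 0.000199 m/yr = 0.199 m/kyr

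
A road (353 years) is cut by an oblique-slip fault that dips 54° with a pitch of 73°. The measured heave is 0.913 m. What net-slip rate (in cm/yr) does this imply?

dip-slip = heave / cos(dip) = 0.913 / cos(54°) = 1.553 m
net slip = dip-slip / sin(rake) = 1.553 / sin(73°) = 1.624 m
rate = 1.624 m / 353 years = 0.00460 m/yr = 0.460 cm/yr

0.460 cm/yr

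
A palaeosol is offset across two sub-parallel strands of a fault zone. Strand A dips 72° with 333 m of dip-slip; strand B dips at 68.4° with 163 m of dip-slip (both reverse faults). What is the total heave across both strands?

heave_A = 333 × cos(72°) = 102.9 m
heave_B = 163 × cos(68.4°) = 60 m
total = 102.9 + 60 = 163 m

163 m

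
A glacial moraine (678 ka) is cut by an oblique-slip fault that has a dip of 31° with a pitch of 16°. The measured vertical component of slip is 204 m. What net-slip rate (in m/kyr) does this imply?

2.12 m/kyr

dip-slip = throw / sin(dip) = 204 / sin(31°) = 396.1 m
net slip = dip-slip / sin(rake) = 396.1 / sin(16°) = 1437 m
rate = 1437 m / 678 ka = 0.00212 m/yr = 2.12 m/kyr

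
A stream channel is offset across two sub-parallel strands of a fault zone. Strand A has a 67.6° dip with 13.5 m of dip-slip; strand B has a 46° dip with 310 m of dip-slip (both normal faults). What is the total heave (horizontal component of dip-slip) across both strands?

220 m

heave_A = 13.5 × cos(67.6°) = 5.144 m
heave_B = 310 × cos(46°) = 215.3 m
total = 5.144 + 215.3 = 220 m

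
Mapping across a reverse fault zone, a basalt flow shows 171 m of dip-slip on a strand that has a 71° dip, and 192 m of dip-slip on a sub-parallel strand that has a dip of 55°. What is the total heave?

166 m

heave_A = 171 × cos(71°) = 55.67 m
heave_B = 192 × cos(55°) = 110.1 m
total = 55.67 + 110.1 = 166 m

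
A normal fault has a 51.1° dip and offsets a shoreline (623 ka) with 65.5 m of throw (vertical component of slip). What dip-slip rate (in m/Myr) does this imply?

dip-slip = throw / sin(dip) = 65.5 m / sin(51.1°) = 84.16 m
rate = 84.16 m / 623 ka = 0.000135 m/yr = 135 m/Myr

135 m/Myr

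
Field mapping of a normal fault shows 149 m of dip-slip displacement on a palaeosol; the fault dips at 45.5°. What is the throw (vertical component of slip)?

106 m

throw = dip-slip × sin(dip) = 149 m × sin(45.5°) = 106 m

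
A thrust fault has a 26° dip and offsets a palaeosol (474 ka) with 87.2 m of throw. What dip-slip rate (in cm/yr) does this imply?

0.0420 cm/yr

dip-slip = throw / sin(dip) = 87.2 m / sin(26°) = 198.9 m
rate = 198.9 m / 474 ka = 0.000420 m/yr = 0.0420 cm/yr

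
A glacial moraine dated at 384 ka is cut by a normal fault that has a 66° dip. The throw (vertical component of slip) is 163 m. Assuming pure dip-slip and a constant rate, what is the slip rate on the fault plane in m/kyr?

dip-slip = throw / sin(dip) = 163 m / sin(66°) = 178.4 m
rate = 178.4 m / 384 ka = 0.000465 m/yr = 0.465 m/kyr

0.465 m/kyr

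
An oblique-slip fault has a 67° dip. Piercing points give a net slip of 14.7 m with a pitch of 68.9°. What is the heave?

5.36 m

dip-slip = net slip × sin(rake) = 14.7 m × sin(68.9°) = 13.71 m
heave = dip-slip × cos(dip) = 13.71 × cos(67°) = 5.36 m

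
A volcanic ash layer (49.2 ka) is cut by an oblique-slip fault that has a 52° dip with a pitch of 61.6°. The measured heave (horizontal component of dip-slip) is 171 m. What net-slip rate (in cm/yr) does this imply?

dip-slip = heave / cos(dip) = 171 / cos(52°) = 277.8 m
net slip = dip-slip / sin(rake) = 277.8 / sin(61.6°) = 315.8 m
rate = 315.8 m / 49.2 ka = 0.00642 m/yr = 0.642 cm/yr

0.642 cm/yr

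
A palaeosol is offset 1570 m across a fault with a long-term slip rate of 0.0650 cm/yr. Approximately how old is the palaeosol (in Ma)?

age = offset / rate = 1570 m / (0.0650 cm/yr) = 2.42e+06 yr = 2.42 Ma

2.42 Ma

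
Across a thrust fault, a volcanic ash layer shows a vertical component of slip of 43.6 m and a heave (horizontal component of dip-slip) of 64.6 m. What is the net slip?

net slip = √(throw² + heave²) = √(43.6² + 64.6²) = 77.9 m

77.9 m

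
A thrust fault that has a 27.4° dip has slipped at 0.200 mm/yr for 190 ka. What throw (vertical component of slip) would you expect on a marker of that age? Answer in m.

dip-slip = rate × time = 0.200 mm/yr × 190 ka = 38 m
throw = dip-slip × sin(dip) = 38 × sin(27.4°) = 17.5 m

17.5 m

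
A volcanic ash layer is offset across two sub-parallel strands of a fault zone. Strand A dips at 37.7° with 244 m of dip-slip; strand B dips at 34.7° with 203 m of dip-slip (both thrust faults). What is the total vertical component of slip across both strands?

throw_A = 244 × sin(37.7°) = 149.2 m
throw_B = 203 × sin(34.7°) = 115.6 m
total = 149.2 + 115.6 = 265 m

265 m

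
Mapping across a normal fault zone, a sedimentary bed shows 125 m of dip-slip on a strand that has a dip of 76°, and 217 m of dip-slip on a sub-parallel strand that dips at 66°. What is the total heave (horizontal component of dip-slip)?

heave_A = 125 × cos(76°) = 30.24 m
heave_B = 217 × cos(66°) = 88.26 m
total = 30.24 + 88.26 = 119 m

119 m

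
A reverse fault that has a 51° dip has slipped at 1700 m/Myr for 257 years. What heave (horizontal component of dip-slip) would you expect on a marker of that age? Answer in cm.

27.5 cm

dip-slip = rate × time = 1700 m/Myr × 257 years = 0.4369 m
heave = dip-slip × cos(dip) = 0.4369 × cos(51°) = 0.275 m = 27.5 cm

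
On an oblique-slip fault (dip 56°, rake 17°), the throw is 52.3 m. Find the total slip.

216 m

dip-slip = throw / sin(dip) = 52.3 / sin(56°) = 63.09 m
net slip = dip-slip / sin(rake) = 63.09 / sin(17°) = 216 m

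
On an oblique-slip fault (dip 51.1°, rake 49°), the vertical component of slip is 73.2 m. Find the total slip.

125 m

dip-slip = throw / sin(dip) = 73.2 / sin(51.1°) = 94.06 m
net slip = dip-slip / sin(rake) = 94.06 / sin(49°) = 125 m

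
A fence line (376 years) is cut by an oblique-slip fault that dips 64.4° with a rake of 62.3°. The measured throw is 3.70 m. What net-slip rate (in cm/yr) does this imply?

dip-slip = throw / sin(dip) = 3.70 / sin(64.4°) = 4.103 m
net slip = dip-slip / sin(rake) = 4.103 / sin(62.3°) = 4.634 m
rate = 4.634 m / 376 years = 0.0123 m/yr = 1.23 cm/yr

1.23 cm/yr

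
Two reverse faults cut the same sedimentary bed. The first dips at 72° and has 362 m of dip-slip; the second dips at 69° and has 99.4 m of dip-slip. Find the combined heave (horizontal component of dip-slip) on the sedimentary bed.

147 m

heave_A = 362 × cos(72°) = 111.9 m
heave_B = 99.4 × cos(69°) = 35.62 m
total = 111.9 + 35.62 = 147 m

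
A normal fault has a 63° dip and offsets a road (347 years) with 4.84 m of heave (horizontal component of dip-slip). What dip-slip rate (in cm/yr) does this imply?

dip-slip = heave / cos(dip) = 4.84 m / cos(63°) = 10.66 m
rate = 10.66 m / 347 years = 0.0307 m/yr = 3.07 cm/yr

3.07 cm/yr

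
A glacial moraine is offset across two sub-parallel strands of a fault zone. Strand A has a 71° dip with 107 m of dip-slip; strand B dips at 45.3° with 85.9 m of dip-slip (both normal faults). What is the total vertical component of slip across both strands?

throw_A = 107 × sin(71°) = 101.2 m
throw_B = 85.9 × sin(45.3°) = 61.06 m
total = 101.2 + 61.06 = 162 m

162 m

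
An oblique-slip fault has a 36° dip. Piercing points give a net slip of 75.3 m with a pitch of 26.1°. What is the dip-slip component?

33.1 m

dip-slip = net slip × sin(rake) = 75.3 m × sin(26.1°) = 33.1 m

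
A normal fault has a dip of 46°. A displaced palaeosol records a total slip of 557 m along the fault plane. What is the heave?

heave = dip-slip × cos(dip) = 557 m × cos(46°) = 387 m

387 m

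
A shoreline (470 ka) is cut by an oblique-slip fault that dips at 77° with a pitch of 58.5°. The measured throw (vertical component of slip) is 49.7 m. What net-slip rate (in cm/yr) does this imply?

0.0127 cm/yr

dip-slip = throw / sin(dip) = 49.7 / sin(77°) = 51.01 m
net slip = dip-slip / sin(rake) = 51.01 / sin(58.5°) = 59.82 m
rate = 59.82 m / 470 ka = 0.000127 m/yr = 0.0127 cm/yr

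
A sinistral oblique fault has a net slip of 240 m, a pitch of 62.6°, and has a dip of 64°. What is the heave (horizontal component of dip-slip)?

93.4 m

dip-slip = net slip × sin(rake) = 240 m × sin(62.6°) = 213.1 m
heave = dip-slip × cos(dip) = 213.1 × cos(64°) = 93.4 m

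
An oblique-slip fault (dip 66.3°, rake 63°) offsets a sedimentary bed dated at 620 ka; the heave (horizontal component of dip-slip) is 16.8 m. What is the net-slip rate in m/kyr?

dip-slip = heave / cos(dip) = 16.8 / cos(66.3°) = 41.80 m
net slip = dip-slip / sin(rake) = 41.80 / sin(63°) = 46.91 m
rate = 46.91 m / 620 ka = 0.0000757 m/yr = 0.0757 m/kyr

0.0757 m/kyr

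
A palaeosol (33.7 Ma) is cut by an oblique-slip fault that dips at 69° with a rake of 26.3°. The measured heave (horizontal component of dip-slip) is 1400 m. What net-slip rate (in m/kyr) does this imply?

dip-slip = heave / cos(dip) = 1400 / cos(69°) = 3907 m
net slip = dip-slip / sin(rake) = 3907 / sin(26.3°) = 8817 m
rate = 8817 m / 33.7 Ma = 0.000262 m/yr = 0.262 m/kyr

0.262 m/kyr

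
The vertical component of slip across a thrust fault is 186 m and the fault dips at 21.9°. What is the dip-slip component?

dip-slip = throw / sin(dip) = 186 / sin(21.9°) = 499 m

499 m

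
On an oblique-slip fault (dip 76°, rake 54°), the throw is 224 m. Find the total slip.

285 m

dip-slip = throw / sin(dip) = 224 / sin(76°) = 230.9 m
net slip = dip-slip / sin(rake) = 230.9 / sin(54°) = 285 m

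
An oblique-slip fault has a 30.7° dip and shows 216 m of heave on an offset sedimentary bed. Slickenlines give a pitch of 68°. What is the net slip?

271 m

dip-slip = heave / cos(dip) = 216 / cos(30.7°) = 251.2 m
net slip = dip-slip / sin(rake) = 251.2 / sin(68°) = 271 m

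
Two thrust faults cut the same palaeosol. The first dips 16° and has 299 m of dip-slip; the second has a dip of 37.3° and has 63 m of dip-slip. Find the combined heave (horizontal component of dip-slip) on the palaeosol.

heave_A = 299 × cos(16°) = 287.4 m
heave_B = 63 × cos(37.3°) = 50.11 m
total = 287.4 + 50.11 = 338 m

338 m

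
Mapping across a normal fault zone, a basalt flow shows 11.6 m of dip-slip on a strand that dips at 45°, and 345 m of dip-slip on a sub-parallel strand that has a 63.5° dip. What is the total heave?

162 m

heave_A = 11.6 × cos(45°) = 8.202 m
heave_B = 345 × cos(63.5°) = 153.9 m
total = 8.202 + 153.9 = 162 m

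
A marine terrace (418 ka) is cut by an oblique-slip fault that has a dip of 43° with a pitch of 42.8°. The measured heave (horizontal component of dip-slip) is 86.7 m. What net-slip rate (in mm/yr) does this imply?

dip-slip = heave / cos(dip) = 86.7 / cos(43°) = 118.5 m
net slip = dip-slip / sin(rake) = 118.5 / sin(42.8°) = 174.5 m
rate = 174.5 m / 418 ka = 0.000417 m/yr = 0.417 mm/yr

0.417 mm/yr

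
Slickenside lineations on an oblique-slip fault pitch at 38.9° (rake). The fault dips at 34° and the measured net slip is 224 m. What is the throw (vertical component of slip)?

78.7 m

dip-slip = net slip × sin(rake) = 224 m × sin(38.9°) = 140.7 m
throw = dip-slip × sin(dip) = 140.7 × sin(34°) = 78.7 m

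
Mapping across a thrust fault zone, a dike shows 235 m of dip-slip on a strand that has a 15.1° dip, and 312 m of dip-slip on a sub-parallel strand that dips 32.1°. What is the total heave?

heave_A = 235 × cos(15.1°) = 226.9 m
heave_B = 312 × cos(32.1°) = 264.3 m
total = 226.9 + 264.3 = 491 m

491 m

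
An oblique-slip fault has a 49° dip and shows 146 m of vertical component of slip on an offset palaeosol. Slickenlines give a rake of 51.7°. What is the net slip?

dip-slip = throw / sin(dip) = 146 / sin(49°) = 193.5 m
net slip = dip-slip / sin(rake) = 193.5 / sin(51.7°) = 247 m

247 m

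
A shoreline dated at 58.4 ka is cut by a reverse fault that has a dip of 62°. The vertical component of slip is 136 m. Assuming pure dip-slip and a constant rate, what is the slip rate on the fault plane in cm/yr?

dip-slip = throw / sin(dip) = 136 m / sin(62°) = 154 m
rate = 154 m / 58.4 ka = 0.00264 m/yr = 0.264 cm/yr

0.264 cm/yr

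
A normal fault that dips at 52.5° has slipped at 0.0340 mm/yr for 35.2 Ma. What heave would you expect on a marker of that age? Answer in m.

dip-slip = rate × time = 0.0340 mm/yr × 35.2 Ma = 1197 m
heave = dip-slip × cos(dip) = 1197 × cos(52.5°) = 729 m

729 m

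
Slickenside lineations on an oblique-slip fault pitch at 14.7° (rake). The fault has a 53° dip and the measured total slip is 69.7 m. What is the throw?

dip-slip = net slip × sin(rake) = 69.7 m × sin(14.7°) = 17.69 m
throw = dip-slip × sin(dip) = 17.69 × sin(53°) = 14.1 m

14.1 m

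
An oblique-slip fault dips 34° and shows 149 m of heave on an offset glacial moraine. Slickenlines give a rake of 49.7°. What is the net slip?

236 m

dip-slip = heave / cos(dip) = 149 / cos(34°) = 179.7 m
net slip = dip-slip / sin(rake) = 179.7 / sin(49.7°) = 236 m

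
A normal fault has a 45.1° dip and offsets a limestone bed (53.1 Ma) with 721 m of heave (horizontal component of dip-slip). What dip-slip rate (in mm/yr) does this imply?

0.0192 mm/yr

dip-slip = heave / cos(dip) = 721 m / cos(45.1°) = 1021 m
rate = 1021 m / 53.1 Ma = 0.0000192 m/yr = 0.0192 mm/yr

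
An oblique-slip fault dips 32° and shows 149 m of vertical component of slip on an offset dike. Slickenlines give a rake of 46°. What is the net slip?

391 m

dip-slip = throw / sin(dip) = 149 / sin(32°) = 281.2 m
net slip = dip-slip / sin(rake) = 281.2 / sin(46°) = 391 m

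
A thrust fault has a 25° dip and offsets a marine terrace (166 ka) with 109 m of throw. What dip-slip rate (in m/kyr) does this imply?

dip-slip = throw / sin(dip) = 109 m / sin(25°) = 257.9 m
rate = 257.9 m / 166 ka = 0.00155 m/yr = 1.55 m/kyr

1.55 m/kyr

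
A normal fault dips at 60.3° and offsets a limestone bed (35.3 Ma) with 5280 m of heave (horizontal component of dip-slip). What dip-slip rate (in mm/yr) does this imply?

0.302 mm/yr

dip-slip = heave / cos(dip) = 5280 m / cos(60.3°) = 10660 m
rate = 10660 m / 35.3 Ma = 0.000302 m/yr = 0.302 mm/yr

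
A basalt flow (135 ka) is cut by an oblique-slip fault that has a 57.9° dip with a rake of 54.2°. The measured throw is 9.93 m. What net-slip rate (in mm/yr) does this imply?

0.107 mm/yr

dip-slip = throw / sin(dip) = 9.93 / sin(57.9°) = 11.72 m
net slip = dip-slip / sin(rake) = 11.72 / sin(54.2°) = 14.45 m
rate = 14.45 m / 135 ka = 0.000107 m/yr = 0.107 mm/yr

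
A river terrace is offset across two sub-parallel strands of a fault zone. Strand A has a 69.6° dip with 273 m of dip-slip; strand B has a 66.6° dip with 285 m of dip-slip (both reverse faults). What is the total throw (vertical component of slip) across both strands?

517 m

throw_A = 273 × sin(69.6°) = 255.9 m
throw_B = 285 × sin(66.6°) = 261.6 m
total = 255.9 + 261.6 = 517 m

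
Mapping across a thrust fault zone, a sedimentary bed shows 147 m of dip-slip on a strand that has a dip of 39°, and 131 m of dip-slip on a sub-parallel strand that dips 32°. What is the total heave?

heave_A = 147 × cos(39°) = 114.2 m
heave_B = 131 × cos(32°) = 111.1 m
total = 114.2 + 111.1 = 225 m

225 m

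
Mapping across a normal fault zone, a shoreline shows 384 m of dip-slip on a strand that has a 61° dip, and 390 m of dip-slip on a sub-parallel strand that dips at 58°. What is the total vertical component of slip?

667 m

throw_A = 384 × sin(61°) = 335.9 m
throw_B = 390 × sin(58°) = 330.7 m
total = 335.9 + 330.7 = 667 m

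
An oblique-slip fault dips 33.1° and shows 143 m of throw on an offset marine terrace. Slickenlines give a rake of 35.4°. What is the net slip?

dip-slip = throw / sin(dip) = 143 / sin(33.1°) = 261.9 m
net slip = dip-slip / sin(rake) = 261.9 / sin(35.4°) = 452 m

452 m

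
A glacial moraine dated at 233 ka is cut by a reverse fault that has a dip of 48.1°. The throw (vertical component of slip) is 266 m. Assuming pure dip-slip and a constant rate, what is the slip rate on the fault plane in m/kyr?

1.53 m/kyr

dip-slip = throw / sin(dip) = 266 m / sin(48.1°) = 357.4 m
rate = 357.4 m / 233 ka = 0.00153 m/yr = 1.53 m/kyr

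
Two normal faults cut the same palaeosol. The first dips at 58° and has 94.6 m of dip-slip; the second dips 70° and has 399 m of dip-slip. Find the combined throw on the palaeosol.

455 m

throw_A = 94.6 × sin(58°) = 80.23 m
throw_B = 399 × sin(70°) = 374.9 m
total = 80.23 + 374.9 = 455 m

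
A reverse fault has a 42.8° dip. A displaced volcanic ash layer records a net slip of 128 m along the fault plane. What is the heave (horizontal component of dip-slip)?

93.9 m

heave = dip-slip × cos(dip) = 128 m × cos(42.8°) = 93.9 m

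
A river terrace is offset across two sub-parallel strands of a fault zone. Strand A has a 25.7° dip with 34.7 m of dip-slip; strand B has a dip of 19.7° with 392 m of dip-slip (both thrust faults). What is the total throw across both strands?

throw_A = 34.7 × sin(25.7°) = 15.05 m
throw_B = 392 × sin(19.7°) = 132.1 m
total = 15.05 + 132.1 = 147 m

147 m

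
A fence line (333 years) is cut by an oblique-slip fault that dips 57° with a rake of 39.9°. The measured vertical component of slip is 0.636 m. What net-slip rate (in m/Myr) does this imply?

3550 m/Myr

dip-slip = throw / sin(dip) = 0.636 / sin(57°) = 0.7583 m
net slip = dip-slip / sin(rake) = 0.7583 / sin(39.9°) = 1.182 m
rate = 1.182 m / 333 years = 0.00355 m/yr = 3550 m/Myr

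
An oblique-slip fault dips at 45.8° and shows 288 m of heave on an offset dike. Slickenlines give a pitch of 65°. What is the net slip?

456 m

dip-slip = heave / cos(dip) = 288 / cos(45.8°) = 413.1 m
net slip = dip-slip / sin(rake) = 413.1 / sin(65°) = 456 m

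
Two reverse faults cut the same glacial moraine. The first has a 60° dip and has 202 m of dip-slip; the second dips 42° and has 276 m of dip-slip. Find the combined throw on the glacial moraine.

throw_A = 202 × sin(60°) = 174.9 m
throw_B = 276 × sin(42°) = 184.7 m
total = 174.9 + 184.7 = 360 m

360 m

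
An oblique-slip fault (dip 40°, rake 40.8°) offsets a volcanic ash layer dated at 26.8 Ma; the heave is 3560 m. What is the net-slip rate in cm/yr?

dip-slip = heave / cos(dip) = 3560 / cos(40°) = 4647 m
net slip = dip-slip / sin(rake) = 4647 / sin(40.8°) = 7112 m
rate = 7112 m / 26.8 Ma = 0.000265 m/yr = 0.0265 cm/yr

0.0265 cm/yr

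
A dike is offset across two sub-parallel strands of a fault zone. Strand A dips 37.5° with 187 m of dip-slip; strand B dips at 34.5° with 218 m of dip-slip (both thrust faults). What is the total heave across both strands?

328 m

heave_A = 187 × cos(37.5°) = 148.4 m
heave_B = 218 × cos(34.5°) = 179.7 m
total = 148.4 + 179.7 = 328 m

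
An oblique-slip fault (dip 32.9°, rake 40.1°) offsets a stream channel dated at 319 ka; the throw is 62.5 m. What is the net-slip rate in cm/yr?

0.0560 cm/yr

dip-slip = throw / sin(dip) = 62.5 / sin(32.9°) = 115.1 m
net slip = dip-slip / sin(rake) = 115.1 / sin(40.1°) = 178.6 m
rate = 178.6 m / 319 ka = 0.000560 m/yr = 0.0560 cm/yr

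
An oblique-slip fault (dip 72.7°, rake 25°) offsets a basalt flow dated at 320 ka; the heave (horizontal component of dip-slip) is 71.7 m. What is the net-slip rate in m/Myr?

1780 m/Myr

dip-slip = heave / cos(dip) = 71.7 / cos(72.7°) = 241.1 m
net slip = dip-slip / sin(rake) = 241.1 / sin(25°) = 570.5 m
rate = 570.5 m / 320 ka = 0.00178 m/yr = 1780 m/Myr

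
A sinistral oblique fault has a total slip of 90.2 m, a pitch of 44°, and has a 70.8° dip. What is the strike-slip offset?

strike-slip = net slip × cos(rake) = 90.2 m × cos(44°) = 64.9 m

64.9 m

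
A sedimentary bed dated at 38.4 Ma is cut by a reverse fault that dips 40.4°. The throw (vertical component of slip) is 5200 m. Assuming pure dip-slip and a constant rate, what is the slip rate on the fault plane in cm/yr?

dip-slip = throw / sin(dip) = 5200 m / sin(40.4°) = 8023 m
rate = 8023 m / 38.4 Ma = 0.000209 m/yr = 0.0209 cm/yr

0.0209 cm/yr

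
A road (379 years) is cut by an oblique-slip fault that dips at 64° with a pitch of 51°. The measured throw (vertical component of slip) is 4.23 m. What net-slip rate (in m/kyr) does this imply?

16 m/kyr

dip-slip = throw / sin(dip) = 4.23 / sin(64°) = 4.706 m
net slip = dip-slip / sin(rake) = 4.706 / sin(51°) = 6.056 m
rate = 6.056 m / 379 years = 0.0160 m/yr = 16 m/kyr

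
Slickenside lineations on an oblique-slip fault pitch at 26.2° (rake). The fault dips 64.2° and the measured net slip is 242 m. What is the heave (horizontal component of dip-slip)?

dip-slip = net slip × sin(rake) = 242 m × sin(26.2°) = 106.8 m
heave = dip-slip × cos(dip) = 106.8 × cos(64.2°) = 46.5 m

46.5 m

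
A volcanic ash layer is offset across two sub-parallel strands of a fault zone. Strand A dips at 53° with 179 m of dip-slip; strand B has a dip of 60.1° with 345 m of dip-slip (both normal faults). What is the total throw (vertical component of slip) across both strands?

throw_A = 179 × sin(53°) = 143 m
throw_B = 345 × sin(60.1°) = 299.1 m
total = 143 + 299.1 = 442 m

442 m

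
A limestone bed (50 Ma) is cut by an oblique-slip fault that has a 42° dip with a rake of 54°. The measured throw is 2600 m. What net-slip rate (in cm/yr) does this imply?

dip-slip = throw / sin(dip) = 2600 / sin(42°) = 3886 m
net slip = dip-slip / sin(rake) = 3886 / sin(54°) = 4803 m
rate = 4803 m / 50 Ma = 0.0000961 m/yr = 0.00961 cm/yr

0.00961 cm/yr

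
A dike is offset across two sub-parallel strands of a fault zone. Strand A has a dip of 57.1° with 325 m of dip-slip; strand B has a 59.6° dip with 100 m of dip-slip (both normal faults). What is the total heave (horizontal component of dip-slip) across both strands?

heave_A = 325 × cos(57.1°) = 176.5 m
heave_B = 100 × cos(59.6°) = 50.60 m
total = 176.5 + 50.60 = 227 m

227 m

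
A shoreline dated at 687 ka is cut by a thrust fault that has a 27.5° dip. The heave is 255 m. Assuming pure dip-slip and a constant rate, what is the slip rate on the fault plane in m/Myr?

dip-slip = heave / cos(dip) = 255 m / cos(27.5°) = 287.5 m
rate = 287.5 m / 687 ka = 0.000418 m/yr = 418 m/Myr

418 m/Myr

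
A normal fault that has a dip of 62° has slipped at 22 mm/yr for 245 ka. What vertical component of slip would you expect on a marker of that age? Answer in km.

dip-slip = rate × time = 22 mm/yr × 245 ka = 5390 m
throw = dip-slip × sin(dip) = 5390 × sin(62°) = 4760 m = 4.76 km

4.76 km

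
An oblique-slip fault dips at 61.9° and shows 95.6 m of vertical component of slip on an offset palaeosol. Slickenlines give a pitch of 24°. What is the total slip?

266 m

dip-slip = throw / sin(dip) = 95.6 / sin(61.9°) = 108.4 m
net slip = dip-slip / sin(rake) = 108.4 / sin(24°) = 266 m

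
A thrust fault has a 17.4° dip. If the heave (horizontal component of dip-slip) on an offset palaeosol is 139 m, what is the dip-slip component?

146 m

dip-slip = heave / cos(dip) = 139 / cos(17.4°) = 146 m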